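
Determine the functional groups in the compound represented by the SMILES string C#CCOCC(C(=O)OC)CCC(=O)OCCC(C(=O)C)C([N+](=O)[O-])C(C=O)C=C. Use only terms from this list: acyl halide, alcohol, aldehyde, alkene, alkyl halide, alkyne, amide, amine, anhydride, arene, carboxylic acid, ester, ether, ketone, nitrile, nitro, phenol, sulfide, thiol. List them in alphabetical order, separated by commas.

Reading the structure from left to right:
  HC≡C: C≡C triple bond → alkyne.
  CH2OCH2: C–O–C with sp³ carbons on both sides and no adjacent C=O → ether.
  CH(COOCH3): pendant –COOCH3: carbonyl C bonded to C and –OCH3 → ester.
  CH2COOCH2: –C(=O)–O–C with C on the carbonyl side → ester.
  CH(COCH3): pendant –COCH3: carbonyl C bonded to two carbons → ketone.
  CH(NO2): –NO2 on an sp³ carbon → nitro (the N=O is not a carbonyl).
  CH(CHO): pendant –CHO: carbonyl C bonded to C and H → aldehyde.
  CH=CH2: C=C double bond → alkene.

aldehyde, alkene, alkyne, ester, ether, ketone, nitro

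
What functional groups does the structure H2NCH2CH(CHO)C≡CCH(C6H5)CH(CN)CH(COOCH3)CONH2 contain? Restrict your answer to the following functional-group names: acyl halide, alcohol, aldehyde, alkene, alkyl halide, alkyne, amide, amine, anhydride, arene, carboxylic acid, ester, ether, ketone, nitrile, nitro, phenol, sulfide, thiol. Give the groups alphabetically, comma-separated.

aldehyde, alkyne, amide, amine, arene, ester, nitrile

Working along the chain:
  H2NCH2: –NH2 on an sp³ carbon with no adjacent C=O → amine.
  CH(CHO): pendant –CHO: carbonyl C bonded to C and H → aldehyde.
  C≡C: C≡C triple bond → alkyne.
  CH(C6H5): pendant –C6H5: benzene ring → arene.
  CH(CN): pendant –C≡N: nitrile.
  CH(COOCH3): pendant –COOCH3: carbonyl C bonded to C and –OCH3 → ester.
  CONH2: –C(=O)NH2: carbonyl C bonded to C and to N → amide (the N is not a separate amine).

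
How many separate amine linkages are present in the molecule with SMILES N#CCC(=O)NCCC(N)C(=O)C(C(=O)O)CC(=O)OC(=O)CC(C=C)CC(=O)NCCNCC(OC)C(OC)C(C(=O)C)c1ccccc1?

Working along the chain:
  N≡C: N≡C–: carbon triple-bonded to nitrogen → nitrile.
  CH2CONHCH2: –C(=O)–N– linkage → amide (the N is not an amine).
  CH(NH2): –NH2 on an sp³ carbon with no adjacent C=O → amine.
  CO: –C(=O)– with carbon on both sides → ketone.
  CH(COOH): pendant –COOH: carbonyl C bonded to C and –OH → carboxylic acid.
  CH2CO-O-COCH2: two acyl groups sharing one oxygen, –C(=O)–O–C(=O)– → anhydride.
  CH(CH=CH2): pendant –CH=CH2: C=C double bond → alkene.
  CH2CONHCH2: –C(=O)–N– linkage → amide (the N is not an amine).
  CH2NHCH2: C–N–C with sp³ carbons and no adjacent C=O → amine (secondary).
  CH(OCH3): pendant –OCH3: C–O–C with sp³ C, no adjacent C=O → ether.
  CH(OCH3): pendant –OCH3: C–O–C with sp³ C, no adjacent C=O → ether.
  CH(COCH3): pendant –COCH3: carbonyl C bonded to two carbons → ketone.
  C6H5: –C6H5 phenyl ring → arene.
Amine appears at: CH(NH2), CH2NHCH2 → 2.

2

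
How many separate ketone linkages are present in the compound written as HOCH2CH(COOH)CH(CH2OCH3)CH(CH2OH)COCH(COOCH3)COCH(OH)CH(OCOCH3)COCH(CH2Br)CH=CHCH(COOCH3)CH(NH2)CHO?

3

Working along the chain:
  HOCH2: HO– on an sp³ carbon → alcohol.
  CH(COOH): pendant –COOH: carbonyl C bonded to C and –OH → carboxylic acid.
  CH(CH2OCH3): pendant –CH2OCH3: C–O–C linkage → ether.
  CH(CH2OH): pendant –CH2OH on an sp³ backbone C → alcohol.
  CO: –C(=O)– with carbon on both sides → ketone.
  CH(COOCH3): pendant –COOCH3: carbonyl C bonded to C and –OCH3 → ester.
  CO: –C(=O)– with carbon on both sides → ketone.
  CH(OH): –OH on an sp³ carbon → alcohol (secondary).
  CH(OCOCH3): pendant –OC(=O)CH3: an acyloxy group → ester.
  CO: –C(=O)– with carbon on both sides → ketone.
  CH(CH2Br): pendant –CH2X: halogen on sp³ carbon → alkyl halide.
  CH=CH: C=C double bond → alkene.
  CH(COOCH3): pendant –COOCH3: carbonyl C bonded to C and –OCH3 → ester.
  CH(NH2): –NH2 on an sp³ carbon with no adjacent C=O → amine.
  CHO: terminal –CHO: carbonyl C bonded to H and C → aldehyde.
Ketone appears at: CO, CO, CO → 3.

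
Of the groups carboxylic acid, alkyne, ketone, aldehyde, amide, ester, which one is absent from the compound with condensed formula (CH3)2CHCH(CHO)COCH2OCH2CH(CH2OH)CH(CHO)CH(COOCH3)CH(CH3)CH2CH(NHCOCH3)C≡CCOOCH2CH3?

carboxylic acid

ester: present (CH(COOCH3) — pendant –COOCH3: carbonyl C bonded to C and –OCH3 → ester).
alkyne: present (C≡C — C≡C triple bond → alkyne).
ketone: present (CO — –C(=O)– with carbon on both sides → ketone).
amide: present (CH(NHCOCH3) — pendant –NHC(=O)CH3: N bonded to a carbonyl → amide (not amine)).
aldehyde: present (CH(CHO) — pendant –CHO: carbonyl C bonded to C and H → aldehyde).
carboxylic acid: absent. In each of CH(COOCH3) and COOCH2CH3, the acyl oxygen is bonded to carbon (–O–C), not to H, so this is an ester. In CH(NHCOCH3), the carbonyl is bonded to nitrogen, not to –OH; that is an amide.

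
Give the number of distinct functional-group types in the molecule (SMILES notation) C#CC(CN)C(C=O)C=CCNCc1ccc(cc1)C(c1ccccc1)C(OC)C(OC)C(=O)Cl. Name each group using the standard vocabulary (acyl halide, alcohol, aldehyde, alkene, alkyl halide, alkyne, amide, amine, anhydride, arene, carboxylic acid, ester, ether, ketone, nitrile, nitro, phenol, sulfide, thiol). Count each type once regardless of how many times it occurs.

C≡C triple bond → alkyne.
pendant –CH2NH2: N on sp³ C, no adjacent C=O → amine.
pendant –CHO: carbonyl C bonded to C and H → aldehyde.
C=C double bond → alkene.
C–N–C with sp³ carbons and no adjacent C=O → amine (secondary).
para-disubstituted benzene ring → arene.
pendant –C6H5: benzene ring → arene.
pendant –OCH3: C–O–C with sp³ C, no adjacent C=O → ether.
pendant –OCH3: C–O–C with sp³ C, no adjacent C=O → ether.
–C(=O)Cl: carbonyl C bonded to C and to a halogen → acyl halide (not alkyl halide).
Distinct types present: acyl halide, aldehyde, alkene, alkyne, amine, arene, ether.

7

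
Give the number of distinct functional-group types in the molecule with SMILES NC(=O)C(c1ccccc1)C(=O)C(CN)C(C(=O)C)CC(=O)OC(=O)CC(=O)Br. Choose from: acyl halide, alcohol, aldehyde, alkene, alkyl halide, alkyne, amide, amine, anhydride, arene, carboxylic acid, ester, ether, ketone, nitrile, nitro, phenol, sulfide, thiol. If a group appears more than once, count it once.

6

Working along the chain:
  H2NCO: –C(=O)NH2: carbonyl C bonded to C and to N → amide (the N is not a separate amine).
  CH(C6H5): pendant –C6H5: benzene ring → arene.
  CO: –C(=O)– with carbon on both sides → ketone.
  CH(CH2NH2): pendant –CH2NH2: N on sp³ C, no adjacent C=O → amine.
  CH(COCH3): pendant –COCH3: carbonyl C bonded to two carbons → ketone.
  CH2CO-O-COCH2: two acyl groups sharing one oxygen, –C(=O)–O–C(=O)– → anhydride.
  COBr: –C(=O)Br: carbonyl C bonded to C and to a halogen → acyl halide (not alkyl halide).
Distinct types present: acyl halide, amide, amine, anhydride, arene, ketone.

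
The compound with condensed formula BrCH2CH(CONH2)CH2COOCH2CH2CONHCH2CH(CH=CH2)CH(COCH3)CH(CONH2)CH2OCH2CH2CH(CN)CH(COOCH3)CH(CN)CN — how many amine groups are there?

0

Taking each segment in turn:
  BrCH2: halogen on an sp³ carbon → alkyl halide.
  CH(CONH2): pendant –CONH2: carbonyl C bonded to C and N → amide.
  CH2COOCH2: –C(=O)–O–C with C on the carbonyl side → ester.
  CH2CONHCH2: –C(=O)–N– linkage → amide (the N is not an amine).
  CH(CH=CH2): pendant –CH=CH2: C=C double bond → alkene.
  CH(COCH3): pendant –COCH3: carbonyl C bonded to two carbons → ketone.
  CH(CONH2): pendant –CONH2: carbonyl C bonded to C and N → amide.
  CH2OCH2: C–O–C with sp³ carbons on both sides and no adjacent C=O → ether.
  CH(CN): pendant –C≡N: nitrile.
  CH(COOCH3): pendant –COOCH3: carbonyl C bonded to C and –OCH3 → ester.
  CH(CN): pendant –C≡N: nitrile.
  CN: –C≡N: carbon triple-bonded to nitrogen → nitrile.
No segment is a amine: CH(CONH2) is amide, not amine; CH2CONHCH2 is amide, not amine; CH(CONH2) is amide, not amine. → 0.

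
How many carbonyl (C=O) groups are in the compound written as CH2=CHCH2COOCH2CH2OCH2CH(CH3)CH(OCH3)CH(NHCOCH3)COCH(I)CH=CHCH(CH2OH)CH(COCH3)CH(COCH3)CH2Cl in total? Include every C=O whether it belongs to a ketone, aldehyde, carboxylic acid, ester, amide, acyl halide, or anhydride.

CH2COOCH2: ester, 1 C=O (running total 1).
CH(NHCOCH3): amide, 1 C=O (running total 2).
CO: ketone, 1 C=O (running total 3).
CH(COCH3): ketone, 1 C=O (running total 4).
CH(COCH3): ketone, 1 C=O (running total 5).

5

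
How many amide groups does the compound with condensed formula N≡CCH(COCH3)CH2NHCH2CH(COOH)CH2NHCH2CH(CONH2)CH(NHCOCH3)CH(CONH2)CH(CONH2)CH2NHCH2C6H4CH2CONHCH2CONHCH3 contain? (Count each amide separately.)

6

Working along the chain:
  N≡C: N≡C–: carbon triple-bonded to nitrogen → nitrile.
  CH(COCH3): pendant –COCH3: carbonyl C bonded to two carbons → ketone.
  CH2NHCH2: C–N–C with sp³ carbons and no adjacent C=O → amine (secondary).
  CH(COOH): pendant –COOH: carbonyl C bonded to C and –OH → carboxylic acid.
  CH2NHCH2: C–N–C with sp³ carbons and no adjacent C=O → amine (secondary).
  CH(CONH2): pendant –CONH2: carbonyl C bonded to C and N → amide.
  CH(NHCOCH3): pendant –NHC(=O)CH3: N bonded to a carbonyl → amide (not amine).
  CH(CONH2): pendant –CONH2: carbonyl C bonded to C and N → amide.
  CH(CONH2): pendant –CONH2: carbonyl C bonded to C and N → amide.
  CH2NHCH2: C–N–C with sp³ carbons and no adjacent C=O → amine (secondary).
  C6H4: para-disubstituted benzene ring → arene.
  CH2CONHCH2: –C(=O)–N– linkage → amide (the N is not an amine).
  CONHCH3: –C(=O)NHCH3: carbonyl C bonded to C and to N → amide (the N is not an amine).
Amide appears at: CH(CONH2), CH(NHCOCH3), CH(CONH2), CH(CONH2), CH2CONHCH2, CONHCH3 → 6.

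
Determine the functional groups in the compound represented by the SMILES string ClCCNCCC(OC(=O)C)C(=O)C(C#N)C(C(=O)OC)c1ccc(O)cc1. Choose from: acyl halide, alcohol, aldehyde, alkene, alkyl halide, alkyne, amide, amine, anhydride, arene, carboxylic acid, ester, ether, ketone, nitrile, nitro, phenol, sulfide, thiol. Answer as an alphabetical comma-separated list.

Working along the chain:
  ClCH2: halogen on an sp³ carbon → alkyl halide.
  CH2NHCH2: C–N–C with sp³ carbons and no adjacent C=O → amine (secondary).
  CH(OCOCH3): pendant –OC(=O)CH3: an acyloxy group → ester.
  CO: –C(=O)– with carbon on both sides → ketone.
  CH(CN): pendant –C≡N: nitrile.
  CH(COOCH3): pendant –COOCH3: carbonyl C bonded to C and –OCH3 → ester.
  C6H4OH: –OH attached directly to an aromatic ring → phenol (not alcohol); the ring itself is an arene.

alkyl halide, amine, arene, ester, ketone, nitrile, phenol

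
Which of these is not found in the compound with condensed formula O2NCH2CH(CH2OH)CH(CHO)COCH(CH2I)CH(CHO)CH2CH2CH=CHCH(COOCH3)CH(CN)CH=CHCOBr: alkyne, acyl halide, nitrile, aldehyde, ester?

aldehyde: present (CH(CHO) — pendant –CHO: carbonyl C bonded to C and H → aldehyde).
nitrile: present (CH(CN) — pendant –C≡N: nitrile).
ester: present (CH(COOCH3) — pendant –COOCH3: carbonyl C bonded to C and –OCH3 → ester).
acyl halide: present (COBr — –C(=O)Br: carbonyl C bonded to C and to a halogen → acyl halide (not alkyl halide)).
alkyne: absent. In CH(CN), the triple bond is C≡N, not C≡C, so it is a nitrile.

alkyne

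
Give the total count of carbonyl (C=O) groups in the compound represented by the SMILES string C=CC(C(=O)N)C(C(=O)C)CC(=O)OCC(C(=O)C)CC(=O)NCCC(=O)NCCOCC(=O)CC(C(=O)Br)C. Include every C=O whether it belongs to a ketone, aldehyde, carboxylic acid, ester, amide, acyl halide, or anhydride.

CH(CONH2): amide, 1 C=O (running total 1).
CH(COCH3): ketone, 1 C=O (running total 2).
CH2COOCH2: ester, 1 C=O (running total 3).
CH(COCH3): ketone, 1 C=O (running total 4).
CH2CONHCH2: amide, 1 C=O (running total 5).
CH2CONHCH2: amide, 1 C=O (running total 6).
CO: ketone, 1 C=O (running total 7).
CH(COBr): acyl halide, 1 C=O (running total 8).

8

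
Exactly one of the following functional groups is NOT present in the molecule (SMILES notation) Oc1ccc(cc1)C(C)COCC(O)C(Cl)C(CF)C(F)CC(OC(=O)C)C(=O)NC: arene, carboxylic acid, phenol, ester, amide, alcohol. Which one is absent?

alcohol: present (CH(OH) — –OH on an sp³ carbon → alcohol (secondary)).
phenol: present (HOC6H4 — –OH attached directly to an aromatic ring → phenol (not alcohol); the ring itself is an arene).
ester: present (CH(OCOCH3) — pendant –OC(=O)CH3: an acyloxy group → ester).
amide: present (CONHCH3 — –C(=O)NHCH3: carbonyl C bonded to C and to N → amide (the N is not an amine)).
arene: present (HOC6H4 — –OH attached directly to an aromatic ring → phenol (not alcohol); the ring itself is an arene).
carboxylic acid: absent. In CH(OCOCH3), the acyl oxygen is bonded to carbon (–O–C), not to H, so this is an ester. In CONHCH3, the carbonyl is bonded to nitrogen, not to –OH; that is an amide.

carboxylic acid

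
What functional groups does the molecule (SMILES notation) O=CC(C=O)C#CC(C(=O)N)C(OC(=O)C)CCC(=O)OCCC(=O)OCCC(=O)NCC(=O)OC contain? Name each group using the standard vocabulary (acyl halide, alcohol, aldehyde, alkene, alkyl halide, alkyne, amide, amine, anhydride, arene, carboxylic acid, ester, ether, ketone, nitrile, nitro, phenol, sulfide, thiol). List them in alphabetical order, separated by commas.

aldehyde, alkyne, amide, ester

Reading the structure from left to right:
  OHC: terminal –CHO: carbonyl C bonded to H and C → aldehyde.
  CH(CHO): pendant –CHO: carbonyl C bonded to C and H → aldehyde.
  C≡C: C≡C triple bond → alkyne.
  CH(CONH2): pendant –CONH2: carbonyl C bonded to C and N → amide.
  CH(OCOCH3): pendant –OC(=O)CH3: an acyloxy group → ester.
  CH2COOCH2: –C(=O)–O–C with C on the carbonyl side → ester.
  CH2COOCH2: –C(=O)–O–C with C on the carbonyl side → ester.
  CH2CONHCH2: –C(=O)–N– linkage → amide (the N is not an amine).
  COOCH3: –C(=O)OCH3: carbonyl C bonded to C and to –OCH3 → ester (not ketone + ether).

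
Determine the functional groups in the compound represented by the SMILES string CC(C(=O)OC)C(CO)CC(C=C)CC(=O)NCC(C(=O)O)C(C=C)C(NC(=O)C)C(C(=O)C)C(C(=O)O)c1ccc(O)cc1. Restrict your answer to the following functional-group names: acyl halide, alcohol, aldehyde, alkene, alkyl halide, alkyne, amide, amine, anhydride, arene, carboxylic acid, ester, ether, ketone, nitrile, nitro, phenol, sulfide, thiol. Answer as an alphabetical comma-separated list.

alcohol, alkene, amide, arene, carboxylic acid, ester, ketone, phenol

Reading the structure from left to right:
  CH(COOCH3): pendant –COOCH3: carbonyl C bonded to C and –OCH3 → ester.
  CH(CH2OH): pendant –CH2OH on an sp³ backbone C → alcohol.
  CH(CH=CH2): pendant –CH=CH2: C=C double bond → alkene.
  CH2CONHCH2: –C(=O)–N– linkage → amide (the N is not an amine).
  CH(COOH): pendant –COOH: carbonyl C bonded to C and –OH → carboxylic acid.
  CH(CH=CH2): pendant –CH=CH2: C=C double bond → alkene.
  CH(NHCOCH3): pendant –NHC(=O)CH3: N bonded to a carbonyl → amide (not amine).
  CH(COCH3): pendant –COCH3: carbonyl C bonded to two carbons → ketone.
  CH(COOH): pendant –COOH: carbonyl C bonded to C and –OH → carboxylic acid.
  C6H4OH: –OH attached directly to an aromatic ring → phenol (not alcohol); the ring itself is an arene.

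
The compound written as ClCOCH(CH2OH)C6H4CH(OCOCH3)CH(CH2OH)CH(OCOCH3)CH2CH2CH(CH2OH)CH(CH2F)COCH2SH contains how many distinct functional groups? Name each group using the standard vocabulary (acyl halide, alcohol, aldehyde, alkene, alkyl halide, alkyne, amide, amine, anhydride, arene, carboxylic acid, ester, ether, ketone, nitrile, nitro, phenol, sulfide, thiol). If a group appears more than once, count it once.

7

Reading the structure from left to right:
  ClCO: –C(=O)Cl: carbonyl C bonded to C and to a halogen → acyl halide (not alkyl halide).
  CH(CH2OH): pendant –CH2OH on an sp³ backbone C → alcohol.
  C6H4: para-disubstituted benzene ring → arene.
  CH(OCOCH3): pendant –OC(=O)CH3: an acyloxy group → ester.
  CH(CH2OH): pendant –CH2OH on an sp³ backbone C → alcohol.
  CH(OCOCH3): pendant –OC(=O)CH3: an acyloxy group → ester.
  CH(CH2OH): pendant –CH2OH on an sp³ backbone C → alcohol.
  CH(CH2F): pendant –CH2X: halogen on sp³ carbon → alkyl halide.
  CO: –C(=O)– with carbon on both sides → ketone.
  CH2SH: –SH on an sp³ carbon → thiol.
Distinct types present: acyl halide, alcohol, alkyl halide, arene, ester, ketone, thiol.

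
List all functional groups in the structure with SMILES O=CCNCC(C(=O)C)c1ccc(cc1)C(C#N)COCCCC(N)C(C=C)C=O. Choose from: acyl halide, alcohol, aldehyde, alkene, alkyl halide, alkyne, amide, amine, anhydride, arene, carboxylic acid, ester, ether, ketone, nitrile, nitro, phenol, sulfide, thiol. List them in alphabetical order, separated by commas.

aldehyde, alkene, amine, arene, ether, ketone, nitrile

terminal –CHO: carbonyl C bonded to H and C → aldehyde.
C–N–C with sp³ carbons and no adjacent C=O → amine (secondary).
pendant –COCH3: carbonyl C bonded to two carbons → ketone.
para-disubstituted benzene ring → arene.
pendant –C≡N: nitrile.
C–O–C with sp³ carbons on both sides and no adjacent C=O → ether.
–NH2 on an sp³ carbon with no adjacent C=O → amine.
pendant –CH=CH2: C=C double bond → alkene.
terminal –CHO: carbonyl C bonded to H and C → aldehyde.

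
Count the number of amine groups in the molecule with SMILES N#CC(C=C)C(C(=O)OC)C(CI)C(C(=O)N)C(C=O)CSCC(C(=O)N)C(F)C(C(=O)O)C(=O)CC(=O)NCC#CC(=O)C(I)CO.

N≡C–: carbon triple-bonded to nitrogen → nitrile.
pendant –CH=CH2: C=C double bond → alkene.
pendant –COOCH3: carbonyl C bonded to C and –OCH3 → ester.
pendant –CH2X: halogen on sp³ carbon → alkyl halide.
pendant –CONH2: carbonyl C bonded to C and N → amide.
pendant –CHO: carbonyl C bonded to C and H → aldehyde.
C–S–C linkage → sulfide (thioether).
pendant –CONH2: carbonyl C bonded to C and N → amide.
halogen on an sp³ carbon → alkyl halide.
pendant –COOH: carbonyl C bonded to C and –OH → carboxylic acid.
–C(=O)– with carbon on both sides → ketone.
–C(=O)–N– linkage → amide (the N is not an amine).
C≡C triple bond → alkyne.
–C(=O)– with carbon on both sides → ketone.
halogen on an sp³ carbon → alkyl halide.
–OH on an sp³ carbon → alcohol.
No segment is a amine: N≡C is nitrile, not amine; CH(CONH2) is amide, not amine; CH(CONH2) is amide, not amine. → 0.

0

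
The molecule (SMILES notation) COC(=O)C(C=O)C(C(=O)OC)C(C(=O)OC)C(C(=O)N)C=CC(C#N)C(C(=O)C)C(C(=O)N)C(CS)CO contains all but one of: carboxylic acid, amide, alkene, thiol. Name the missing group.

carboxylic acid

alkene: present (CH=CH — C=C double bond → alkene).
thiol: present (CH(CH2SH) — pendant –CH2SH → thiol).
amide: present (CH(CONH2) — pendant –CONH2: carbonyl C bonded to C and N → amide).
carboxylic acid: absent. In each of CH3OOC and CH(COOCH3), the acyl oxygen is bonded to carbon (–O–C), not to H, so this is an ester. In CH(CONH2), the carbonyl is bonded to nitrogen, not to –OH; that is an amide.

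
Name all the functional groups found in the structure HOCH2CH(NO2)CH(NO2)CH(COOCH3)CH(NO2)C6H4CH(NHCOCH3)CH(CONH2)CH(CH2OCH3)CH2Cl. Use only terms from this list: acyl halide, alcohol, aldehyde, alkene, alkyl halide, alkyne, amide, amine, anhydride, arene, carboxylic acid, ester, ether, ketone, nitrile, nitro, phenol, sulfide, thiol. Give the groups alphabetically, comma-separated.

alcohol, alkyl halide, amide, arene, ester, ether, nitro

HO– on an sp³ carbon → alcohol.
–NO2 on an sp³ carbon → nitro (the N=O is not a carbonyl).
–NO2 on an sp³ carbon → nitro (the N=O is not a carbonyl).
pendant –COOCH3: carbonyl C bonded to C and –OCH3 → ester.
–NO2 on an sp³ carbon → nitro (the N=O is not a carbonyl).
para-disubstituted benzene ring → arene.
pendant –NHC(=O)CH3: N bonded to a carbonyl → amide (not amine).
pendant –CONH2: carbonyl C bonded to C and N → amide.
pendant –CH2OCH3: C–O–C linkage → ether.
halogen on an sp³ carbon → alkyl halide.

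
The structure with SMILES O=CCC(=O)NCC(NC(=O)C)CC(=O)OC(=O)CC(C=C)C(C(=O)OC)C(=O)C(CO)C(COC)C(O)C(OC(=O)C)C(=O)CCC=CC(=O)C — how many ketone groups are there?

3

terminal –CHO: carbonyl C bonded to H and C → aldehyde.
–C(=O)–N– linkage → amide (the N is not an amine).
pendant –NHC(=O)CH3: N bonded to a carbonyl → amide (not amine).
two acyl groups sharing one oxygen, –C(=O)–O–C(=O)– → anhydride.
pendant –CH=CH2: C=C double bond → alkene.
pendant –COOCH3: carbonyl C bonded to C and –OCH3 → ester.
–C(=O)– with carbon on both sides → ketone.
pendant –CH2OH on an sp³ backbone C → alcohol.
pendant –CH2OCH3: C–O–C linkage → ether.
–OH on an sp³ carbon → alcohol (secondary).
pendant –OC(=O)CH3: an acyloxy group → ester.
–C(=O)– with carbon on both sides → ketone.
C=C double bond → alkene.
–C(=O)– with carbon on both sides → ketone.
Ketone appears at: CO, CO, CO → 3.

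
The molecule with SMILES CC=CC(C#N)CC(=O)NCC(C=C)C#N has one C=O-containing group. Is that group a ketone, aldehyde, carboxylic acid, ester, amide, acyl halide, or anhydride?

amide

The carbonyl is in the CH2CONHCH2 segment: –C(=O)–N– linkage → amide (the N is not an amine).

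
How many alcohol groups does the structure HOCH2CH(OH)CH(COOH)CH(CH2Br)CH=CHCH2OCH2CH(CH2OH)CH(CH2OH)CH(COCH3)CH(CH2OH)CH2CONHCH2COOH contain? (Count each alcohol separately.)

5

HO– on an sp³ carbon → alcohol.
–OH on an sp³ carbon → alcohol (secondary).
pendant –COOH: carbonyl C bonded to C and –OH → carboxylic acid.
pendant –CH2X: halogen on sp³ carbon → alkyl halide.
C=C double bond → alkene.
C–O–C with sp³ carbons on both sides and no adjacent C=O → ether.
pendant –CH2OH on an sp³ backbone C → alcohol.
pendant –CH2OH on an sp³ backbone C → alcohol.
pendant –COCH3: carbonyl C bonded to two carbons → ketone.
pendant –CH2OH on an sp³ backbone C → alcohol.
–C(=O)–N– linkage → amide (the N is not an amine).
–COOH: carbonyl C bonded to –OH and C → carboxylic acid (the –OH is not a separate alcohol).
Alcohol appears at: HOCH2, CH(OH), CH(CH2OH), CH(CH2OH), CH(CH2OH) → 5.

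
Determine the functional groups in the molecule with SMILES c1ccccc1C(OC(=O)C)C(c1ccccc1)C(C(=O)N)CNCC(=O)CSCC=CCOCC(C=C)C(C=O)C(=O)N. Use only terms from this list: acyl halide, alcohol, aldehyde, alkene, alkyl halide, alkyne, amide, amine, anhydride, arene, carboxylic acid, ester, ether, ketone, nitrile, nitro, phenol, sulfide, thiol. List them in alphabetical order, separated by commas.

aldehyde, alkene, amide, amine, arene, ester, ether, ketone, sulfide

Taking each segment in turn:
  C6H5: C6H5– phenyl ring → arene.
  CH(OCOCH3): pendant –OC(=O)CH3: an acyloxy group → ester.
  CH(C6H5): pendant –C6H5: benzene ring → arene.
  CH(CONH2): pendant –CONH2: carbonyl C bonded to C and N → amide.
  CH2NHCH2: C–N–C with sp³ carbons and no adjacent C=O → amine (secondary).
  CO: –C(=O)– with carbon on both sides → ketone.
  CH2SCH2: C–S–C linkage → sulfide (thioether).
  CH=CH: C=C double bond → alkene.
  CH2OCH2: C–O–C with sp³ carbons on both sides and no adjacent C=O → ether.
  CH(CH=CH2): pendant –CH=CH2: C=C double bond → alkene.
  CH(CHO): pendant –CHO: carbonyl C bonded to C and H → aldehyde.
  CONH2: –C(=O)NH2: carbonyl C bonded to C and to N → amide (the N is not a separate amine).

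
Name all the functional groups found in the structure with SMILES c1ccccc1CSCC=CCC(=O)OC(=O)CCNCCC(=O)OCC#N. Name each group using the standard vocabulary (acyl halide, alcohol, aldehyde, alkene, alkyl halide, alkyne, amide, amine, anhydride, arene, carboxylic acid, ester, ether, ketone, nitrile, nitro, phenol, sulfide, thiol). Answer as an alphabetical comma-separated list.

alkene, amine, anhydride, arene, ester, nitrile, sulfide

Working along the chain:
  C6H5: C6H5– phenyl ring → arene.
  CH2SCH2: C–S–C linkage → sulfide (thioether).
  CH=CH: C=C double bond → alkene.
  CH2CO-O-COCH2: two acyl groups sharing one oxygen, –C(=O)–O–C(=O)– → anhydride.
  CH2NHCH2: C–N–C with sp³ carbons and no adjacent C=O → amine (secondary).
  CH2COOCH2: –C(=O)–O–C with C on the carbonyl side → ester.
  CN: –C≡N: carbon triple-bonded to nitrogen → nitrile.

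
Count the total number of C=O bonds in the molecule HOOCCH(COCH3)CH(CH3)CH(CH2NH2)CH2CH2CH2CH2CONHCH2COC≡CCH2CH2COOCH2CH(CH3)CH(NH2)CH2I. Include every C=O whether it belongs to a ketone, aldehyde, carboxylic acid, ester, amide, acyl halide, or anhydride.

5

HOOC: carboxylic acid, 1 C=O (running total 1).
CH(COCH3): ketone, 1 C=O (running total 2).
CH2CONHCH2: amide, 1 C=O (running total 3).
CO: ketone, 1 C=O (running total 4).
CH2COOCH2: ester, 1 C=O (running total 5).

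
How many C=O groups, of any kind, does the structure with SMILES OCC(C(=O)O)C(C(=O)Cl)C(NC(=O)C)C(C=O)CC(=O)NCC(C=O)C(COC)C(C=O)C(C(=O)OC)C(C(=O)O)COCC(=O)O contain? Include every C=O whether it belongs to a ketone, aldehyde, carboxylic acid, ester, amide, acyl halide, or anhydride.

CH(COOH): carboxylic acid, 1 C=O (running total 1).
CH(COCl): acyl halide, 1 C=O (running total 2).
CH(NHCOCH3): amide, 1 C=O (running total 3).
CH(CHO): aldehyde, 1 C=O (running total 4).
CH2CONHCH2: amide, 1 C=O (running total 5).
CH(CHO): aldehyde, 1 C=O (running total 6).
CH(CHO): aldehyde, 1 C=O (running total 7).
CH(COOCH3): ester, 1 C=O (running total 8).
CH(COOH): carboxylic acid, 1 C=O (running total 9).
COOH: carboxylic acid, 1 C=O (running total 10).

10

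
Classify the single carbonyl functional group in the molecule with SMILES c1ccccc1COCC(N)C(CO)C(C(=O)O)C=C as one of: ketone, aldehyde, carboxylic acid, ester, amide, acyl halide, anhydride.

carboxylic acid

The carbonyl is in the CH(COOH) segment: pendant –COOH: carbonyl C bonded to C and –OH → carboxylic acid.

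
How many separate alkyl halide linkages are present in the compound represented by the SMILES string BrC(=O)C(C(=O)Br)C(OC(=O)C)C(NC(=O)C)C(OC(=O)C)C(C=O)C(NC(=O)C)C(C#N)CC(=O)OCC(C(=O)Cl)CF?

1

–C(=O)Br: carbonyl C bonded to C and to a halogen → acyl halide (not alkyl halide).
pendant –C(=O)X: carbonyl C bonded to C and halogen → acyl halide.
pendant –OC(=O)CH3: an acyloxy group → ester.
pendant –NHC(=O)CH3: N bonded to a carbonyl → amide (not amine).
pendant –OC(=O)CH3: an acyloxy group → ester.
pendant –CHO: carbonyl C bonded to C and H → aldehyde.
pendant –NHC(=O)CH3: N bonded to a carbonyl → amide (not amine).
pendant –C≡N: nitrile.
–C(=O)–O–C with C on the carbonyl side → ester.
pendant –C(=O)X: carbonyl C bonded to C and halogen → acyl halide.
halogen on an sp³ carbon → alkyl halide.
Alkyl halide appears at: CH2F → 1.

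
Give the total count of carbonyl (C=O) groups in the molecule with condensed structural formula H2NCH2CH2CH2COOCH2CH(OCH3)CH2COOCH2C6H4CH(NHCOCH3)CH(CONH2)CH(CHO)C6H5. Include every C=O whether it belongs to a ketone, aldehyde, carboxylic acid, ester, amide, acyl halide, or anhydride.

5

CH2COOCH2: ester, 1 C=O (running total 1).
CH2COOCH2: ester, 1 C=O (running total 2).
CH(NHCOCH3): amide, 1 C=O (running total 3).
CH(CONH2): amide, 1 C=O (running total 4).
CH(CHO): aldehyde, 1 C=O (running total 5).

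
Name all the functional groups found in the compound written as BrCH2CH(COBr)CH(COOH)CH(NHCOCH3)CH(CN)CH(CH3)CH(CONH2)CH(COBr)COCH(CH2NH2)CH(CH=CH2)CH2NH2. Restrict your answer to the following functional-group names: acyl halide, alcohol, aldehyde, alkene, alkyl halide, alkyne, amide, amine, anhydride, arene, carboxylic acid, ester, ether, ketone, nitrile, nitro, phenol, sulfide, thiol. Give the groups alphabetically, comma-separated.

acyl halide, alkene, alkyl halide, amide, amine, carboxylic acid, ketone, nitrile

Working along the chain:
  BrCH2: halogen on an sp³ carbon → alkyl halide.
  CH(COBr): pendant –C(=O)X: carbonyl C bonded to C and halogen → acyl halide.
  CH(COOH): pendant –COOH: carbonyl C bonded to C and –OH → carboxylic acid.
  CH(NHCOCH3): pendant –NHC(=O)CH3: N bonded to a carbonyl → amide (not amine).
  CH(CN): pendant –C≡N: nitrile.
  CH(CONH2): pendant –CONH2: carbonyl C bonded to C and N → amide.
  CH(COBr): pendant –C(=O)X: carbonyl C bonded to C and halogen → acyl halide.
  CO: –C(=O)– with carbon on both sides → ketone.
  CH(CH2NH2): pendant –CH2NH2: N on sp³ C, no adjacent C=O → amine.
  CH(CH=CH2): pendant –CH=CH2: C=C double bond → alkene.
  CH2NH2: –NH2 on an sp³ carbon with no adjacent C=O → amine.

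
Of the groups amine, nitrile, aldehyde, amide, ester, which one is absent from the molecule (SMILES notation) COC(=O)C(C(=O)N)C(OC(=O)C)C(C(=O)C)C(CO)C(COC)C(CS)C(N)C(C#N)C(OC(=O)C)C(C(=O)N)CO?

amide: present (CH(CONH2) — pendant –CONH2: carbonyl C bonded to C and N → amide).
amine: present (CH(NH2) — –NH2 on an sp³ carbon with no adjacent C=O → amine).
nitrile: present (CH(CN) — pendant –C≡N: nitrile).
ester: present (CH3OOC — CH3O–C(=O)–: carbonyl C bonded to C and to –OCH3 → ester (not ketone + ether)).
aldehyde: absent. In CH(COCH3), the carbonyl carbon is bonded to two carbons, so it is a ketone, not an aldehyde.

aldehyde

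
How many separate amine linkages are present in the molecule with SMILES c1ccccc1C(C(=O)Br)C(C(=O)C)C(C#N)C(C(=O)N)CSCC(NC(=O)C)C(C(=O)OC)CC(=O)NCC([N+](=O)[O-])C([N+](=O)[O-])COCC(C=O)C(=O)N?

Reading the structure from left to right:
  C6H5: C6H5– phenyl ring → arene.
  CH(COBr): pendant –C(=O)X: carbonyl C bonded to C and halogen → acyl halide.
  CH(COCH3): pendant –COCH3: carbonyl C bonded to two carbons → ketone.
  CH(CN): pendant –C≡N: nitrile.
  CH(CONH2): pendant –CONH2: carbonyl C bonded to C and N → amide.
  CH2SCH2: C–S–C linkage → sulfide (thioether).
  CH(NHCOCH3): pendant –NHC(=O)CH3: N bonded to a carbonyl → amide (not amine).
  CH(COOCH3): pendant –COOCH3: carbonyl C bonded to C and –OCH3 → ester.
  CH2CONHCH2: –C(=O)–N– linkage → amide (the N is not an amine).
  CH(NO2): –NO2 on an sp³ carbon → nitro (the N=O is not a carbonyl).
  CH(NO2): –NO2 on an sp³ carbon → nitro (the N=O is not a carbonyl).
  CH2OCH2: C–O–C with sp³ carbons on both sides and no adjacent C=O → ether.
  CH(CHO): pendant –CHO: carbonyl C bonded to C and H → aldehyde.
  CONH2: –C(=O)NH2: carbonyl C bonded to C and to N → amide (the N is not a separate amine).
No segment is a amine: CH(CN) is nitrile, not amine; CH(CONH2) is amide, not amine; CH(NHCOCH3) is amide, not amine. → 0.

0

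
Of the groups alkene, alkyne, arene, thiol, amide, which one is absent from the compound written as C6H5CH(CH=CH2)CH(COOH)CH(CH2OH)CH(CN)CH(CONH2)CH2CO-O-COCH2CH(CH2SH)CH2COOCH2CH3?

thiol: present (CH(CH2SH) — pendant –CH2SH → thiol).
amide: present (CH(CONH2) — pendant –CONH2: carbonyl C bonded to C and N → amide).
arene: present (C6H5 — C6H5– phenyl ring → arene).
alkene: present (CH(CH=CH2) — pendant –CH=CH2: C=C double bond → alkene).
alkyne: absent. In CH(CN), the triple bond is C≡N, not C≡C, so it is a nitrile.

alkyne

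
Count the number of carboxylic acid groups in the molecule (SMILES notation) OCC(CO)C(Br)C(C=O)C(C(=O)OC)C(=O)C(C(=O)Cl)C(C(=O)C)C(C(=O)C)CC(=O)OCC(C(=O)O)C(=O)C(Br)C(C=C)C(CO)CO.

HO– on an sp³ carbon → alcohol.
pendant –CH2OH on an sp³ backbone C → alcohol.
halogen on an sp³ carbon → alkyl halide.
pendant –CHO: carbonyl C bonded to C and H → aldehyde.
pendant –COOCH3: carbonyl C bonded to C and –OCH3 → ester.
–C(=O)– with carbon on both sides → ketone.
pendant –C(=O)X: carbonyl C bonded to C and halogen → acyl halide.
pendant –COCH3: carbonyl C bonded to two carbons → ketone.
pendant –COCH3: carbonyl C bonded to two carbons → ketone.
–C(=O)–O–C with C on the carbonyl side → ester.
pendant –COOH: carbonyl C bonded to C and –OH → carboxylic acid.
–C(=O)– with carbon on both sides → ketone.
halogen on an sp³ carbon → alkyl halide.
pendant –CH=CH2: C=C double bond → alkene.
pendant –CH2OH on an sp³ backbone C → alcohol.
–OH on an sp³ carbon → alcohol.
Carboxylic acid appears at: CH(COOH) → 1.

1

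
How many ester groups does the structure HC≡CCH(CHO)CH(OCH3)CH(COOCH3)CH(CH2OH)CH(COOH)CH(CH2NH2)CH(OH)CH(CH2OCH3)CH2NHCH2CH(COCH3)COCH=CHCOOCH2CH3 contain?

2

C≡C triple bond → alkyne.
pendant –CHO: carbonyl C bonded to C and H → aldehyde.
pendant –OCH3: C–O–C with sp³ C, no adjacent C=O → ether.
pendant –COOCH3: carbonyl C bonded to C and –OCH3 → ester.
pendant –CH2OH on an sp³ backbone C → alcohol.
pendant –COOH: carbonyl C bonded to C and –OH → carboxylic acid.
pendant –CH2NH2: N on sp³ C, no adjacent C=O → amine.
–OH on an sp³ carbon → alcohol (secondary).
pendant –CH2OCH3: C–O–C linkage → ether.
C–N–C with sp³ carbons and no adjacent C=O → amine (secondary).
pendant –COCH3: carbonyl C bonded to two carbons → ketone.
–C(=O)– with carbon on both sides → ketone.
C=C double bond → alkene.
–C(=O)OCH2CH3: carbonyl C bonded to C and to –OEt → ester.
Ester appears at: CH(COOCH3), COOCH2CH3 → 2.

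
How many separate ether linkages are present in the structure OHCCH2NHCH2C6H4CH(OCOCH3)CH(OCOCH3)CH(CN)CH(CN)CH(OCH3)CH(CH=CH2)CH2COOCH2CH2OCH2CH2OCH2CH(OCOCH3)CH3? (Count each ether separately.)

Taking each segment in turn:
  OHC: terminal –CHO: carbonyl C bonded to H and C → aldehyde.
  CH2NHCH2: C–N–C with sp³ carbons and no adjacent C=O → amine (secondary).
  C6H4: para-disubstituted benzene ring → arene.
  CH(OCOCH3): pendant –OC(=O)CH3: an acyloxy group → ester.
  CH(OCOCH3): pendant –OC(=O)CH3: an acyloxy group → ester.
  CH(CN): pendant –C≡N: nitrile.
  CH(CN): pendant –C≡N: nitrile.
  CH(OCH3): pendant –OCH3: C–O–C with sp³ C, no adjacent C=O → ether.
  CH(CH=CH2): pendant –CH=CH2: C=C double bond → alkene.
  CH2COOCH2: –C(=O)–O–C with C on the carbonyl side → ester.
  CH2OCH2: C–O–C with sp³ carbons on both sides and no adjacent C=O → ether.
  CH2OCH2: C–O–C with sp³ carbons on both sides and no adjacent C=O → ether.
  CH(OCOCH3): pendant –OC(=O)CH3: an acyloxy group → ester.
Ether appears at: CH(OCH3), CH2OCH2, CH2OCH2 → 3.

3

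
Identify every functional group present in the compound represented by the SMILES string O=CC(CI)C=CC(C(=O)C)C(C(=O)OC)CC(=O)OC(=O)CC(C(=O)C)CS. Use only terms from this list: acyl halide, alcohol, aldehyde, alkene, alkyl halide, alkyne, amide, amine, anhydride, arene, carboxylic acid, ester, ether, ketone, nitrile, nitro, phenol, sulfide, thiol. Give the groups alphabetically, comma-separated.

aldehyde, alkene, alkyl halide, anhydride, ester, ketone, thiol

Reading the structure from left to right:
  OHC: terminal –CHO: carbonyl C bonded to H and C → aldehyde.
  CH(CH2I): pendant –CH2X: halogen on sp³ carbon → alkyl halide.
  CH=CH: C=C double bond → alkene.
  CH(COCH3): pendant –COCH3: carbonyl C bonded to two carbons → ketone.
  CH(COOCH3): pendant –COOCH3: carbonyl C bonded to C and –OCH3 → ester.
  CH2CO-O-COCH2: two acyl groups sharing one oxygen, –C(=O)–O–C(=O)– → anhydride.
  CH(COCH3): pendant –COCH3: carbonyl C bonded to two carbons → ketone.
  CH2SH: –SH on an sp³ carbon → thiol.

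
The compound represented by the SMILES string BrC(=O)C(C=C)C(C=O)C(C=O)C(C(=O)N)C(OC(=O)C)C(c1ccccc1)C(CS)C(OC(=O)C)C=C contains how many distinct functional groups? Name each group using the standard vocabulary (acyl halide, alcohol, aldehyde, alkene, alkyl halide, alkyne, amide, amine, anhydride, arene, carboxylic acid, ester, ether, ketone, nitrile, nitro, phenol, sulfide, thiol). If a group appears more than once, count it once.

–C(=O)Br: carbonyl C bonded to C and to a halogen → acyl halide (not alkyl halide).
pendant –CH=CH2: C=C double bond → alkene.
pendant –CHO: carbonyl C bonded to C and H → aldehyde.
pendant –CHO: carbonyl C bonded to C and H → aldehyde.
pendant –CONH2: carbonyl C bonded to C and N → amide.
pendant –OC(=O)CH3: an acyloxy group → ester.
pendant –C6H5: benzene ring → arene.
pendant –CH2SH → thiol.
pendant –OC(=O)CH3: an acyloxy group → ester.
C=C double bond → alkene.
Distinct types present: acyl halide, aldehyde, alkene, amide, arene, ester, thiol.

7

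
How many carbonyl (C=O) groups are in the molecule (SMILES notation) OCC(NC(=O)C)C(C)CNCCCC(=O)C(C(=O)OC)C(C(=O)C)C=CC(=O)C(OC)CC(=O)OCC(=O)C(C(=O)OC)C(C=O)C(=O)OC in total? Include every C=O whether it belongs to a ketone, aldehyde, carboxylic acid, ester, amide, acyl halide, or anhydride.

10

CH(NHCOCH3): amide, 1 C=O (running total 1).
CO: ketone, 1 C=O (running total 2).
CH(COOCH3): ester, 1 C=O (running total 3).
CH(COCH3): ketone, 1 C=O (running total 4).
CO: ketone, 1 C=O (running total 5).
CH2COOCH2: ester, 1 C=O (running total 6).
CO: ketone, 1 C=O (running total 7).
CH(COOCH3): ester, 1 C=O (running total 8).
CH(CHO): aldehyde, 1 C=O (running total 9).
COOCH3: ester, 1 C=O (running total 10).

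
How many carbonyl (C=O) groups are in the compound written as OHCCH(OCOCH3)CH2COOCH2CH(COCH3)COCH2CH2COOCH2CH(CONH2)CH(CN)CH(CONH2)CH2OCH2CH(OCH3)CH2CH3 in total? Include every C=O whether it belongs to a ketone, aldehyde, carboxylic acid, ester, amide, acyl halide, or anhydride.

OHC: aldehyde, 1 C=O (running total 1).
CH(OCOCH3): ester, 1 C=O (running total 2).
CH2COOCH2: ester, 1 C=O (running total 3).
CH(COCH3): ketone, 1 C=O (running total 4).
CO: ketone, 1 C=O (running total 5).
CH2COOCH2: ester, 1 C=O (running total 6).
CH(CONH2): amide, 1 C=O (running total 7).
CH(CONH2): amide, 1 C=O (running total 8).

8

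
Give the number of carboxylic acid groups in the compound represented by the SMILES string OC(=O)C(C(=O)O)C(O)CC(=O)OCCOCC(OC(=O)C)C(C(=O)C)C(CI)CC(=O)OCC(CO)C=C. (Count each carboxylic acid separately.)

2

Taking each segment in turn:
  HOOC: –COOH: carbonyl C bonded to –OH and C → carboxylic acid (the –OH is not a separate alcohol).
  CH(COOH): pendant –COOH: carbonyl C bonded to C and –OH → carboxylic acid.
  CH(OH): –OH on an sp³ carbon → alcohol (secondary).
  CH2COOCH2: –C(=O)–O–C with C on the carbonyl side → ester.
  CH2OCH2: C–O–C with sp³ carbons on both sides and no adjacent C=O → ether.
  CH(OCOCH3): pendant –OC(=O)CH3: an acyloxy group → ester.
  CH(COCH3): pendant –COCH3: carbonyl C bonded to two carbons → ketone.
  CH(CH2I): pendant –CH2X: halogen on sp³ carbon → alkyl halide.
  CH2COOCH2: –C(=O)–O–C with C on the carbonyl side → ester.
  CH(CH2OH): pendant –CH2OH on an sp³ backbone C → alcohol.
  CH=CH2: C=C double bond → alkene.
Carboxylic acid appears at: HOOC, CH(COOH) → 2.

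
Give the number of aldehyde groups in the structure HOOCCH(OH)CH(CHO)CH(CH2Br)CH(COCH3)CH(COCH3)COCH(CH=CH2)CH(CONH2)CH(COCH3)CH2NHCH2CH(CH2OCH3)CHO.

2

–COOH: carbonyl C bonded to –OH and C → carboxylic acid (the –OH is not a separate alcohol).
–OH on an sp³ carbon → alcohol (secondary).
pendant –CHO: carbonyl C bonded to C and H → aldehyde.
pendant –CH2X: halogen on sp³ carbon → alkyl halide.
pendant –COCH3: carbonyl C bonded to two carbons → ketone.
pendant –COCH3: carbonyl C bonded to two carbons → ketone.
–C(=O)– with carbon on both sides → ketone.
pendant –CH=CH2: C=C double bond → alkene.
pendant –CONH2: carbonyl C bonded to C and N → amide.
pendant –COCH3: carbonyl C bonded to two carbons → ketone.
C–N–C with sp³ carbons and no adjacent C=O → amine (secondary).
pendant –CH2OCH3: C–O–C linkage → ether.
terminal –CHO: carbonyl C bonded to H and C → aldehyde.
Aldehyde appears at: CH(CHO), CHO → 2.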